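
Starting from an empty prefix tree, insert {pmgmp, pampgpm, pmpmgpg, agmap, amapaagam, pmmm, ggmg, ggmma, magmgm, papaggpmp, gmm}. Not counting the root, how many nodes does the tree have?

52

For each word, the new-node count is its length minus the longest prefix already in the trie:
  "pmgmp" → 5 new (p, m, g, m, p)
  "pampgpm" → prefix "p" already present; 6 new (a, m, p, g, p, m)
  "pmpmgpg" → prefix "pm" already present; 5 new (p, m, g, p, g)
  "agmap" → 5 new (a, g, m, a, p)
  "amapaagam" → prefix "a" already present; 8 new (m, a, p, a, a, g, a, m)
  "pmmm" → prefix "pm" already present; 2 new (m, m)
  "ggmg" → 4 new (g, g, m, g)
  "ggmma" → prefix "ggm" already present; 2 new (m, a)
  "magmgm" → 6 new (m, a, g, m, g, m)
  "papaggpmp" → prefix "pa" already present; 7 new (p, a, g, g, p, m, p)
  "gmm" → prefix "g" already present; 2 new (m, m)
Total nodes = 5 + 6 + 5 + 5 + 8 + 2 + 4 + 2 + 6 + 7 + 2 = 52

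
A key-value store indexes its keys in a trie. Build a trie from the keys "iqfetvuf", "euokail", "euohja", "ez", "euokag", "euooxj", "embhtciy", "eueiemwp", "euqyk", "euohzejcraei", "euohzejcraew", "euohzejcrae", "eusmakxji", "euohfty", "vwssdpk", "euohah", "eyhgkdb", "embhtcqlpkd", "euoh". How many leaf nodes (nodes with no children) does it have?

A leaf is a node with no children — equivalently, the end of a word that is not a proper prefix of any other stored word.
Those words: "embhtciy", "embhtcqlpkd", "eueiemwp", "euohah", "euohfty", "euohja", "euohzejcraei", "euohzejcraew", "euokag", "euokail", "euooxj", "euqyk", "eusmakxji", "eyhgkdb", "ez", "iqfetvuf", "vwssdpk"
Leaf count: 17

17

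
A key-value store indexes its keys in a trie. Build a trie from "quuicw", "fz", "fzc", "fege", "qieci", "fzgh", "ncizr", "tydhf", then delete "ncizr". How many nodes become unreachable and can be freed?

5

Walk "ncizr" from the leaf back toward the root, removing each node that no remaining word uses.
No other word shares any prefix with "ncizr", so all 5 of its nodes go.
Nodes removed: 5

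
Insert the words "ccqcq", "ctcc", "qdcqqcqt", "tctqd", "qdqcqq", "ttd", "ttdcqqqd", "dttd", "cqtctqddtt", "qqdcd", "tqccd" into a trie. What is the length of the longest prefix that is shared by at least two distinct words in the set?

The deepest shared node is where two words last agree before diverging.
"ttd" and "ttdcqqqd" agree on "ttd" (3 characters) before diverging; nothing deeper is shared.
Longest shared-prefix length: 3

3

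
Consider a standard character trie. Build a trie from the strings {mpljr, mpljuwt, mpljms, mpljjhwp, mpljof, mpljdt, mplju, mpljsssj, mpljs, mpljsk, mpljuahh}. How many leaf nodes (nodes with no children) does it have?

Leaves are exactly the stored words that no other stored word extends.
Those words: "mpljdt", "mpljjhwp", "mpljms", "mpljof", "mpljr", "mpljsk", "mpljsssj", "mpljuahh", "mpljuwt"
Leaf count: 9

9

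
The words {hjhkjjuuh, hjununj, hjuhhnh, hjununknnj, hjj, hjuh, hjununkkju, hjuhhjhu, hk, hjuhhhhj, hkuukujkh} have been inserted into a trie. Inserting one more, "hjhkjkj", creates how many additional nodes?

2

Walking "hjhkjkj" from the root, the first 5 characters ("hjhkj") follow existing edges; "k" is the first miss.
Each of the 2 remaining characters creates one node.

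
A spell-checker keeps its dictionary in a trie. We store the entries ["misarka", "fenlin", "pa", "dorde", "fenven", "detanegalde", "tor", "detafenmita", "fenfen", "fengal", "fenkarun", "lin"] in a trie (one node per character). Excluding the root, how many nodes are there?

Count nodes per top-level branch (shared prefixes stored once):
  'd'-branch (detafenmita, detanegalde, dorde): 22 nodes
  'f'-branch (fenfen, fengal, fenkarun, fenlin, fenven): 20 nodes
  'l'-branch (lin): 3 nodes
  'm'-branch (misarka): 7 nodes
  'p'-branch (pa): 2 nodes
  't'-branch (tor): 3 nodes
Sum: 57

57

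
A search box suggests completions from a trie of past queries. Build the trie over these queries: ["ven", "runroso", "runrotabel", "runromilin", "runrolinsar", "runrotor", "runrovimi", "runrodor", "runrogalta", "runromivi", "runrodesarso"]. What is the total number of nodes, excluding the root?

Trace insertions, counting only characters that open a new branch:
  "ven" → 3 new (v, e, n)
  "runroso" → 7 new (r, u, n, r, o, s, o)
  "runrotabel" → prefix "runro" already present; 5 new (t, a, b, e, l)
  "runromilin" → prefix "runro" already present; 5 new (m, i, l, i, n)
  "runrolinsar" → prefix "runro" already present; 6 new (l, i, n, s, a, r)
  "runrotor" → prefix "runrot" already present; 2 new (o, r)
  "runrovimi" → prefix "runro" already present; 4 new (v, i, m, i)
  "runrodor" → prefix "runro" already present; 3 new (d, o, r)
  "runrogalta" → prefix "runro" already present; 5 new (g, a, l, t, a)
  "runromivi" → prefix "runromi" already present; 2 new (v, i)
  "runrodesarso" → prefix "runrod" already present; 6 new (e, s, a, r, s, o)
Total nodes = 3 + 7 + 5 + 5 + 6 + 2 + 4 + 3 + 5 + 2 + 6 = 48

48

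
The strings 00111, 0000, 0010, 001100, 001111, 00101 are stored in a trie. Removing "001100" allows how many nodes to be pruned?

A node on "001100"'s path can go only if nothing else ends at it or branches off below it.
The suffix "00" (2 nodes) is used only by "001100"; the node for "0011" still has the child "1", so pruning stops there.
Nodes removed: 2

2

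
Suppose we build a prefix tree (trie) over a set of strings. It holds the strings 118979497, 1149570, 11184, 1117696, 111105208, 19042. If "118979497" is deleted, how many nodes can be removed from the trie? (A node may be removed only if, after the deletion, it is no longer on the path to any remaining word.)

7

Walk "118979497" from the leaf back toward the root, removing each node that no remaining word uses.
The suffix "8979497" (7 nodes) is used only by "118979497"; the node for "11" still has the child "4", so pruning stops there.
Nodes removed: 7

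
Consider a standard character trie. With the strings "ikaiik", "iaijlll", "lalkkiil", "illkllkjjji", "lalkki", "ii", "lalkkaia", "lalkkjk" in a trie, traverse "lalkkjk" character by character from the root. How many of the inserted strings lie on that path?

1

Traverse "lalkkjk" character by character; count nodes along the way that are marked as word ends.
Prefixes of the query that are stored words: "lalkkjk"
Count: 1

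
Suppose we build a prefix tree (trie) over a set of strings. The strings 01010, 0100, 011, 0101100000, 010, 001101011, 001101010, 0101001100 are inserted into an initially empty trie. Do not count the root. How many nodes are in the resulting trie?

Count nodes per top-level branch (shared prefixes stored once):
  '0'-branch (001101010, 001101011, 010, 0100, 01010, 0101001100, 0101100000, 011): 27 nodes
Sum: 27

27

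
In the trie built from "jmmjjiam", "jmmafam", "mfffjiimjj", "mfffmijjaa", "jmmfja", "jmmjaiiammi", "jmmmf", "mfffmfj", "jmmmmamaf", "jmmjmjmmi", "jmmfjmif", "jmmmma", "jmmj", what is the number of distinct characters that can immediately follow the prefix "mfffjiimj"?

1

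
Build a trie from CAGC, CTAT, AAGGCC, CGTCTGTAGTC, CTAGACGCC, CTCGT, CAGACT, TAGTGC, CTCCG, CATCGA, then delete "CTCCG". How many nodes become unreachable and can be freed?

2

A node on "CTCCG"'s path can go only if nothing else ends at it or branches off below it.
The suffix "CG" (2 nodes) is used only by "CTCCG"; the node for "CTC" still has the child "G", so pruning stops there.
Nodes removed: 2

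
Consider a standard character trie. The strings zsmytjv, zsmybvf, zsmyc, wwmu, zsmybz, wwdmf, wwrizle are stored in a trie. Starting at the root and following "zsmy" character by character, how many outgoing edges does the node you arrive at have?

Walk "zsmy" from the root, arriving at one node.
Distinct next characters after "zsmy": b, c, t.
That node has 3 child edges.

3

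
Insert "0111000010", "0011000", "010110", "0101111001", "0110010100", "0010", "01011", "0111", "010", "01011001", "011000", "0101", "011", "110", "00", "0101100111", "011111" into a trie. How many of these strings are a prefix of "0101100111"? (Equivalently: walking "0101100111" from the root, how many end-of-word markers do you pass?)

6

Check each prefix of "0101100111" against the stored set — each match is an end-marker on the path.
Prefixes of the query that are stored words: "010", "0101", "01011", "010110", "01011001", "0101100111"
Count: 6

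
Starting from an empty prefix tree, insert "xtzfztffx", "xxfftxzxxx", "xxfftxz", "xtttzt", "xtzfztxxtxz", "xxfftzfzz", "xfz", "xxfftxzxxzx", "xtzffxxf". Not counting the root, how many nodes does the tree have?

39

Trace insertions, counting only characters that open a new branch:
  "xtzfztffx" → 9 new (x, t, z, f, z, t, f, f, x)
  "xxfftxzxxx" → prefix "x" already present; 9 new (x, f, f, t, x, z, x, x, x)
  "xxfftxz" → prefix "xxfftxz" already present; 0 new (none)
  "xtttzt" → prefix "xt" already present; 4 new (t, t, z, t)
  "xtzfztxxtxz" → prefix "xtzfzt" already present; 5 new (x, x, t, x, z)
  "xxfftzfzz" → prefix "xxfft" already present; 4 new (z, f, z, z)
  "xfz" → prefix "x" already present; 2 new (f, z)
  "xxfftxzxxzx" → prefix "xxfftxzxx" already present; 2 new (z, x)
  "xtzffxxf" → prefix "xtzf" already present; 4 new (f, x, x, f)
Total nodes = 9 + 9 + 0 + 4 + 5 + 4 + 2 + 2 + 4 = 39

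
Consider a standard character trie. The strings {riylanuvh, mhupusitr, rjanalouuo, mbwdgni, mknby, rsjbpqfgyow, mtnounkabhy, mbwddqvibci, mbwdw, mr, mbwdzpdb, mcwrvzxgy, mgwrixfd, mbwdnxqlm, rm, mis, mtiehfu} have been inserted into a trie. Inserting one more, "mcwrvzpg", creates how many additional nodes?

2

The longest prefix of "mcwrvzpg" already in the trie is "mcwrvz" (length 6).
Each of the 2 remaining characters creates one node.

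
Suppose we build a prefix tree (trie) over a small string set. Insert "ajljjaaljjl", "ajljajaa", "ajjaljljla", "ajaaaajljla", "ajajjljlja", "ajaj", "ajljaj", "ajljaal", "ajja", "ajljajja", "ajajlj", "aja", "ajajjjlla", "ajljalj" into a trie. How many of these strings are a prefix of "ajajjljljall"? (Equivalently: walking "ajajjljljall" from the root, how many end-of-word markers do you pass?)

Traverse "ajajjljljall" character by character; count nodes along the way that are marked as word ends.
Prefixes of the query that are stored words: "aja", "ajaj", "ajajjljlja"
Count: 3

3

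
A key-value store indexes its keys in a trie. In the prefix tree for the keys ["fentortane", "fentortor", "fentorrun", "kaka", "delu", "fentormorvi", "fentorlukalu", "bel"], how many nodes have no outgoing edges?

8

Leaves are exactly the stored words that no other stored word extends.
Those words: "bel", "delu", "fentorlukalu", "fentormorvi", "fentorrun", "fentortane", "fentortor", "kaka"
Leaf count: 8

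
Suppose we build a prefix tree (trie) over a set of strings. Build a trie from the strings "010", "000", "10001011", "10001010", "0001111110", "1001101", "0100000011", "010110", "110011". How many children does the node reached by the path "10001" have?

1

Walk "10001" from the root, arriving at one node.
Characters that immediately follow "10001" among the stored strings: {0}.
That node has 1 child edge.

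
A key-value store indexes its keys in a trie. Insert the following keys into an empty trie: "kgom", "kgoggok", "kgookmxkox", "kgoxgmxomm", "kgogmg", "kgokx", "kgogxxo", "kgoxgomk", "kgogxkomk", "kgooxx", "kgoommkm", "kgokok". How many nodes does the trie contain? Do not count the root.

Insert word by word; a character creates a node only if that edge doesn't already exist:
  "kgom" → 4 new (k, g, o, m)
  "kgoggok" → prefix "kgo" already present; 4 new (g, g, o, k)
  "kgookmxkox" → prefix "kgo" already present; 7 new (o, k, m, x, k, o, x)
  "kgoxgmxomm" → prefix "kgo" already present; 7 new (x, g, m, x, o, m, m)
  "kgogmg" → prefix "kgog" already present; 2 new (m, g)
  "kgokx" → prefix "kgo" already present; 2 new (k, x)
  "kgogxxo" → prefix "kgog" already present; 3 new (x, x, o)
  "kgoxgomk" → prefix "kgoxg" already present; 3 new (o, m, k)
  "kgogxkomk" → prefix "kgogx" already present; 4 new (k, o, m, k)
  "kgooxx" → prefix "kgoo" already present; 2 new (x, x)
  "kgoommkm" → prefix "kgoo" already present; 4 new (m, m, k, m)
  "kgokok" → prefix "kgok" already present; 2 new (o, k)
Total nodes = 4 + 4 + 7 + 7 + 2 + 2 + 3 + 3 + 4 + 2 + 4 + 2 = 44

44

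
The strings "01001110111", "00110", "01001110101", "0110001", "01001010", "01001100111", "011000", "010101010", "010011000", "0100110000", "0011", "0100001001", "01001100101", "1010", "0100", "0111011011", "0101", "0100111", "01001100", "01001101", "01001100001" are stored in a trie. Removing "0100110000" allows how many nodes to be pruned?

After clearing the end-marker at "0100110000", prune upward until reaching a node still needed by another word.
Every node on "0100110000" is still needed (e.g. by "01001100001"), so nothing is freed.
Nodes removed: 0

0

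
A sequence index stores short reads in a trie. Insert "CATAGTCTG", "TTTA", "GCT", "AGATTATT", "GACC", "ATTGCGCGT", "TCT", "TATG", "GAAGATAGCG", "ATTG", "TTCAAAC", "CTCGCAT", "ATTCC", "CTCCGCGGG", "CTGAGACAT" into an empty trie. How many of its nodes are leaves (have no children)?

A leaf is a node with no children — equivalently, the end of a word that is not a proper prefix of any other stored word.
Those words: "AGATTATT", "ATTCC", "ATTGCGCGT", "CATAGTCTG", "CTCCGCGGG", "CTCGCAT", "CTGAGACAT", "GAAGATAGCG", "GACC", "GCT", "TATG", "TCT", "TTCAAAC", "TTTA"
Leaf count: 14

14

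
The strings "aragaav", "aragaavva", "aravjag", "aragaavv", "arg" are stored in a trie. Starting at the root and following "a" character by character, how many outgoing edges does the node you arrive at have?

Walk "a" from the root, arriving at one node.
Distinct next characters after "a": r.
That node has 1 child edge.

1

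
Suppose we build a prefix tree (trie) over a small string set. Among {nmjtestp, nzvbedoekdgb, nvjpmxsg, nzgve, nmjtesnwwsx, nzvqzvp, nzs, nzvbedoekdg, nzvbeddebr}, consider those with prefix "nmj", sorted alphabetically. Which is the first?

nmjtesnwwsx

Words with prefix "nmj", in lexicographic order: "nmjtesnwwsx", "nmjtestp"
The 1st is nmjtesnwwsx.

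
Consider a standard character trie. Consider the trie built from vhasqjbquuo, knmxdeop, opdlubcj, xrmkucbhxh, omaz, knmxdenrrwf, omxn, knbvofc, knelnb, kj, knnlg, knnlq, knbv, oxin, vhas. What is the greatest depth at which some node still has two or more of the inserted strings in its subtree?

Look for the deepest trie node that still has at least two words in its subtree.
"knmxdenrrwf" and "knmxdeop" agree on "knmxde" (6 characters) before diverging; nothing deeper is shared.
Longest shared-prefix length: 6

6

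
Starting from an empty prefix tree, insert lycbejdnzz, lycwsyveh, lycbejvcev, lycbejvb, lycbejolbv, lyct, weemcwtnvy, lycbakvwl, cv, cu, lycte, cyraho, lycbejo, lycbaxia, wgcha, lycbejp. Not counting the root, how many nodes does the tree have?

Trace insertions, counting only characters that open a new branch:
  "lycbejdnzz" → 10 new (l, y, c, b, e, j, d, n, z, z)
  "lycwsyveh" → prefix "lyc" already present; 6 new (w, s, y, v, e, h)
  "lycbejvcev" → prefix "lycbej" already present; 4 new (v, c, e, v)
  "lycbejvb" → prefix "lycbejv" already present; 1 new (b)
  "lycbejolbv" → prefix "lycbej" already present; 4 new (o, l, b, v)
  "lyct" → prefix "lyc" already present; 1 new (t)
  "weemcwtnvy" → 10 new (w, e, e, m, c, w, t, n, v, y)
  "lycbakvwl" → prefix "lycb" already present; 5 new (a, k, v, w, l)
  "cv" → 2 new (c, v)
  "cu" → prefix "c" already present; 1 new (u)
  "lycte" → prefix "lyct" already present; 1 new (e)
  "cyraho" → prefix "c" already present; 5 new (y, r, a, h, o)
  "lycbejo" → prefix "lycbejo" already present; 0 new (none)
  "lycbaxia" → prefix "lycba" already present; 3 new (x, i, a)
  "wgcha" → prefix "w" already present; 4 new (g, c, h, a)
  "lycbejp" → prefix "lycbej" already present; 1 new (p)
Total nodes = 10 + 6 + 4 + 1 + 4 + 1 + 10 + 5 + 2 + 1 + 1 + 5 + 0 + 3 + 4 + 1 = 58

58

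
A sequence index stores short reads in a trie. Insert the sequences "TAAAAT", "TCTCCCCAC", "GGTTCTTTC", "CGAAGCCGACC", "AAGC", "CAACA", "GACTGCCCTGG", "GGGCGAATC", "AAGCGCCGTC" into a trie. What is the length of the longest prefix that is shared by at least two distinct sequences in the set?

4

Look for the deepest trie node that still has at least two words in its subtree.
e.g. "AAGC" and "AAGCGCCGTC" share the prefix "AAGC" of length 4; no pair shares a longer one.
Longest shared-prefix length: 4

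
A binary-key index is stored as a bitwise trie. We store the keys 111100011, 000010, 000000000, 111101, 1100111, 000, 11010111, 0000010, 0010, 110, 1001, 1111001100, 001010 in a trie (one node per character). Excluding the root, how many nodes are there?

Count nodes per top-level branch (shared prefixes stored once):
  '0'-branch (000, 000000000, 0000010, 000010, 0010, 001010): 17 nodes
  '1'-branch (1001, 110, 1100111, 11010111, 111100011, 1111001100, 111101): 27 nodes
Sum: 44

44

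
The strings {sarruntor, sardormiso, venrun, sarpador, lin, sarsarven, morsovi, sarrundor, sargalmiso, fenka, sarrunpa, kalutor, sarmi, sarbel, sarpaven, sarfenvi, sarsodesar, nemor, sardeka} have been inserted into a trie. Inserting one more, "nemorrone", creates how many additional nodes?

4

Walking "nemorrone" from the root, the first 5 characters ("nemor") follow existing edges; "r" is the first miss.
Each of the 4 remaining characters creates one node.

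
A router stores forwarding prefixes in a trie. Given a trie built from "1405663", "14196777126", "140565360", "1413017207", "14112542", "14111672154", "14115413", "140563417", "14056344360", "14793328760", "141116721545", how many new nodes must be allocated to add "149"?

Walking "149" from the root, the first 2 characters ("14") follow existing edges; "9" is the first miss.
New nodes needed: |"149"| − 2 = 3 − 2 = 1.

1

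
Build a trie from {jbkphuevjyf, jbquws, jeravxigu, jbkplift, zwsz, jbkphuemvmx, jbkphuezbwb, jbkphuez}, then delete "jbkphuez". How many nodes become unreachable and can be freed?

A node on "jbkphuez"'s path can go only if nothing else ends at it or branches off below it.
Every node on "jbkphuez" is still needed (e.g. by "jbkphuezbwb"), so nothing is freed.
Nodes removed: 0

0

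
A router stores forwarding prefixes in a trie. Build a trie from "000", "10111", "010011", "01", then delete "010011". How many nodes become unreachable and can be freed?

4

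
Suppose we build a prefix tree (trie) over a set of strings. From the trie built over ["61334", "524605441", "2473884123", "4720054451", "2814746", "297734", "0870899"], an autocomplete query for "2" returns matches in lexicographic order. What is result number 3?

DFS of the "2" subtree visits, in order: "2473884123", "2814746", "297734"
Position 3: 297734

297734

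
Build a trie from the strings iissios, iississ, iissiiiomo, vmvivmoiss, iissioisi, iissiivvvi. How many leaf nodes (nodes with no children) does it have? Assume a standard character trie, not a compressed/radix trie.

A leaf is a node with no children — equivalently, the end of a word that is not a proper prefix of any other stored word.
Those words: "iissiiiomo", "iissiivvvi", "iissioisi", "iissios", "iississ", "vmvivmoiss"
Leaf count: 6

6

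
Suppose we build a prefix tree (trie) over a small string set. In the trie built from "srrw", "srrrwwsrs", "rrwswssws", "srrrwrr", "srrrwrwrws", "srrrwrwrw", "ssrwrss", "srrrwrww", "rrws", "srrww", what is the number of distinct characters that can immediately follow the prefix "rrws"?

1

Walk "rrws" from the root, arriving at one node.
Distinct next characters after "rrws": w.
That node has 1 child edge.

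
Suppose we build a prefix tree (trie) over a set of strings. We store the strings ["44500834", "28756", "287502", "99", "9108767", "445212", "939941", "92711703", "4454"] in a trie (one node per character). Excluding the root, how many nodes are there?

Insert word by word; a character creates a node only if that edge doesn't already exist:
  "44500834" → 8 new (4, 4, 5, 0, 0, 8, 3, 4)
  "28756" → 5 new (2, 8, 7, 5, 6)
  "287502" → prefix "2875" already present; 2 new (0, 2)
  "99" → 2 new (9, 9)
  "9108767" → prefix "9" already present; 6 new (1, 0, 8, 7, 6, 7)
  "445212" → prefix "445" already present; 3 new (2, 1, 2)
  "939941" → prefix "9" already present; 5 new (3, 9, 9, 4, 1)
  "92711703" → prefix "9" already present; 7 new (2, 7, 1, 1, 7, 0, 3)
  "4454" → prefix "445" already present; 1 new (4)
Total nodes = 8 + 5 + 2 + 2 + 6 + 3 + 5 + 7 + 1 = 39

39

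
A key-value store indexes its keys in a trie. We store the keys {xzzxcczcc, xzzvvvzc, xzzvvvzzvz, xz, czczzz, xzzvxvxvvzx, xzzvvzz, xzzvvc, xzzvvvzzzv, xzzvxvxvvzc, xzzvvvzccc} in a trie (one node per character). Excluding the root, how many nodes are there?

38

For each word, the new-node count is its length minus the longest prefix already in the trie:
  "xzzxcczcc" → 9 new (x, z, z, x, c, c, z, c, c)
  "xzzvvvzc" → prefix "xzz" already present; 5 new (v, v, v, z, c)
  "xzzvvvzzvz" → prefix "xzzvvvz" already present; 3 new (z, v, z)
  "xz" → prefix "xz" already present; 0 new (none)
  "czczzz" → 6 new (c, z, c, z, z, z)
  "xzzvxvxvvzx" → prefix "xzzv" already present; 7 new (x, v, x, v, v, z, x)
  "xzzvvzz" → prefix "xzzvv" already present; 2 new (z, z)
  "xzzvvc" → prefix "xzzvv" already present; 1 new (c)
  "xzzvvvzzzv" → prefix "xzzvvvzz" already present; 2 new (z, v)
  "xzzvxvxvvzc" → prefix "xzzvxvxvvz" already present; 1 new (c)
  "xzzvvvzccc" → prefix "xzzvvvzc" already present; 2 new (c, c)
Total nodes = 9 + 5 + 3 + 0 + 6 + 7 + 2 + 1 + 2 + 1 + 2 = 38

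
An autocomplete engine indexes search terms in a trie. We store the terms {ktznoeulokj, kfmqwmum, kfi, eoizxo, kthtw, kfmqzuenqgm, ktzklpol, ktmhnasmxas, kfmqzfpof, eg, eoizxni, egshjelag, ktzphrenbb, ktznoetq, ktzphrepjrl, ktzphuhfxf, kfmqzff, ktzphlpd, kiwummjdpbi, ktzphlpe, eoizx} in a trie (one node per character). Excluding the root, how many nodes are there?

96

For each word, the new-node count is its length minus the longest prefix already in the trie:
  "ktznoeulokj" → 11 new (k, t, z, n, o, e, u, l, o, k, j)
  "kfmqwmum" → prefix "k" already present; 7 new (f, m, q, w, m, u, m)
  "kfi" → prefix "kf" already present; 1 new (i)
  "eoizxo" → 6 new (e, o, i, z, x, o)
  "kthtw" → prefix "kt" already present; 3 new (h, t, w)
  "kfmqzuenqgm" → prefix "kfmq" already present; 7 new (z, u, e, n, q, g, m)
  "ktzklpol" → prefix "ktz" already present; 5 new (k, l, p, o, l)
  "ktmhnasmxas" → prefix "kt" already present; 9 new (m, h, n, a, s, m, x, a, s)
  "kfmqzfpof" → prefix "kfmqz" already present; 4 new (f, p, o, f)
  "eg" → prefix "e" already present; 1 new (g)
  "eoizxni" → prefix "eoizx" already present; 2 new (n, i)
  "egshjelag" → prefix "eg" already present; 7 new (s, h, j, e, l, a, g)
  "ktzphrenbb" → prefix "ktz" already present; 7 new (p, h, r, e, n, b, b)
  "ktznoetq" → prefix "ktznoe" already present; 2 new (t, q)
  "ktzphrepjrl" → prefix "ktzphre" already present; 4 new (p, j, r, l)
  "ktzphuhfxf" → prefix "ktzph" already present; 5 new (u, h, f, x, f)
  "kfmqzff" → prefix "kfmqzf" already present; 1 new (f)
  "ktzphlpd" → prefix "ktzph" already present; 3 new (l, p, d)
  "kiwummjdpbi" → prefix "k" already present; 10 new (i, w, u, m, m, j, d, p, b, i)
  "ktzphlpe" → prefix "ktzphlp" already present; 1 new (e)
  "eoizx" → prefix "eoizx" already present; 0 new (none)
Total nodes = 11 + 7 + 1 + 6 + 3 + 7 + 5 + 9 + 4 + 1 + 2 + 7 + 7 + 2 + 4 + 5 + 1 + 3 + 10 + 1 + 0 = 96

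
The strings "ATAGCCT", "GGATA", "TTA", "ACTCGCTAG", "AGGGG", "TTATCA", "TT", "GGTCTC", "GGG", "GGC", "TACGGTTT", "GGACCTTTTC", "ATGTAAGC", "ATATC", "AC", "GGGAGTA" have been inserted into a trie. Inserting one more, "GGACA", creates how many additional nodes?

1

Walking "GGACA" from the root, the first 4 characters ("GGAC") follow existing edges; "A" is the first miss.
Each of the 1 remaining characters creates one node.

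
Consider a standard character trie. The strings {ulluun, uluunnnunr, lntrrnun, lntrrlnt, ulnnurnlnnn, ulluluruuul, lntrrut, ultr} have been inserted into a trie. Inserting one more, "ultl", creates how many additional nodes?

1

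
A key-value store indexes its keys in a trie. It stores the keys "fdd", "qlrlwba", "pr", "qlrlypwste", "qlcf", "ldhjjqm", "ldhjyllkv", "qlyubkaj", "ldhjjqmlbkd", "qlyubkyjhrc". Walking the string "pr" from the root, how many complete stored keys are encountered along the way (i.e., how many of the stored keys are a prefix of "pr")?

1

Walk "pr" from the root; an end-of-word marker is hit whenever a stored word is a prefix of "pr".
Prefixes of the query that are stored words: "pr"
Count: 1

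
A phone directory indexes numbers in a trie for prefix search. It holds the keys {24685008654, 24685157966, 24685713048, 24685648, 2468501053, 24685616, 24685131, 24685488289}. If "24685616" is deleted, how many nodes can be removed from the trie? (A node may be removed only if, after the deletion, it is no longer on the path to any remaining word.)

A node on "24685616"'s path can go only if nothing else ends at it or branches off below it.
The suffix "16" (2 nodes) is used only by "24685616"; the node for "246856" still has the child "4", so pruning stops there.
Nodes removed: 2

2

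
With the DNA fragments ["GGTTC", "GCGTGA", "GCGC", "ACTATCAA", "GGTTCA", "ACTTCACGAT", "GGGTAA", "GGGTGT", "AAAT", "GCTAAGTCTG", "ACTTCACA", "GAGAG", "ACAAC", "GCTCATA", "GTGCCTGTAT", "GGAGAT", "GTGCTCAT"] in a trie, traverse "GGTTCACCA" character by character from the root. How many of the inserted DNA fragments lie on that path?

Traverse "GGTTCACCA" character by character; count nodes along the way that are marked as word ends.
Prefixes of the query that are stored words: "GGTTC", "GGTTCA"
Count: 2

2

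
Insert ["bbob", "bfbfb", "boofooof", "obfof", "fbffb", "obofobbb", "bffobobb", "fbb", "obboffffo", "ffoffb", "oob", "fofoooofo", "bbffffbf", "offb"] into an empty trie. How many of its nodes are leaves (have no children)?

A leaf is a node with no children — equivalently, the end of a word that is not a proper prefix of any other stored word.
Those words: "bbffffbf", "bbob", "bfbfb", "bffobobb", "boofooof", "fbb", "fbffb", "ffoffb", "fofoooofo", "obboffffo", "obfof", "obofobbb", "offb", "oob"
Leaf count: 14

14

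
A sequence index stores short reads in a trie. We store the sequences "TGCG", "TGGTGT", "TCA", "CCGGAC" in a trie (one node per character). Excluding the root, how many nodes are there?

Trace insertions, counting only characters that open a new branch:
  "TGCG" → 4 new (T, G, C, G)
  "TGGTGT" → prefix "TG" already present; 4 new (G, T, G, T)
  "TCA" → prefix "T" already present; 2 new (C, A)
  "CCGGAC" → 6 new (C, C, G, G, A, C)
Total nodes = 4 + 4 + 2 + 6 = 16

16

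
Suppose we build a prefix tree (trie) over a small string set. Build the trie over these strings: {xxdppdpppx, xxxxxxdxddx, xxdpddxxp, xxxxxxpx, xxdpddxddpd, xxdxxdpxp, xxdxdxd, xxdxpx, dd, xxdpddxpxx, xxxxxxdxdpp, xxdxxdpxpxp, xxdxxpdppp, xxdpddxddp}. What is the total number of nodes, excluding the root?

Trace insertions, counting only characters that open a new branch:
  "xxdppdpppx" → 10 new (x, x, d, p, p, d, p, p, p, x)
  "xxxxxxdxddx" → prefix "xx" already present; 9 new (x, x, x, x, d, x, d, d, x)
  "xxdpddxxp" → prefix "xxdp" already present; 5 new (d, d, x, x, p)
  "xxxxxxpx" → prefix "xxxxxx" already present; 2 new (p, x)
  "xxdpddxddpd" → prefix "xxdpddx" already present; 4 new (d, d, p, d)
  "xxdxxdpxp" → prefix "xxd" already present; 6 new (x, x, d, p, x, p)
  "xxdxdxd" → prefix "xxdx" already present; 3 new (d, x, d)
  "xxdxpx" → prefix "xxdx" already present; 2 new (p, x)
  "dd" → 2 new (d, d)
  "xxdpddxpxx" → prefix "xxdpddx" already present; 3 new (p, x, x)
  "xxxxxxdxdpp" → prefix "xxxxxxdxd" already present; 2 new (p, p)
  "xxdxxdpxpxp" → prefix "xxdxxdpxp" already present; 2 new (x, p)
  "xxdxxpdppp" → prefix "xxdxx" already present; 5 new (p, d, p, p, p)
  "xxdpddxddp" → prefix "xxdpddxddp" already present; 0 new (none)
Total nodes = 10 + 9 + 5 + 2 + 4 + 6 + 3 + 2 + 2 + 3 + 2 + 2 + 5 + 0 = 55

55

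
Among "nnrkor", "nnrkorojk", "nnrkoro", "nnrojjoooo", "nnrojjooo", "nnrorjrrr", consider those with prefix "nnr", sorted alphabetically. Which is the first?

nnrkor

Filter for "nnr…" and sort: "nnrkor", "nnrkoro", "nnrkorojk", "nnrojjooo", "nnrojjoooo", "nnrorjrrr"
Position 1: nnrkor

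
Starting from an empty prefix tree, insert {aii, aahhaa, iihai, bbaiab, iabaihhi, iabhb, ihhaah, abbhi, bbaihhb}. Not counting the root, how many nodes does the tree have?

Trace insertions, counting only characters that open a new branch:
  "aii" → 3 new (a, i, i)
  "aahhaa" → prefix "a" already present; 5 new (a, h, h, a, a)
  "iihai" → 5 new (i, i, h, a, i)
  "bbaiab" → 6 new (b, b, a, i, a, b)
  "iabaihhi" → prefix "i" already present; 7 new (a, b, a, i, h, h, i)
  "iabhb" → prefix "iab" already present; 2 new (h, b)
  "ihhaah" → prefix "i" already present; 5 new (h, h, a, a, h)
  "abbhi" → prefix "a" already present; 4 new (b, b, h, i)
  "bbaihhb" → prefix "bbai" already present; 3 new (h, h, b)
Total nodes = 3 + 5 + 5 + 6 + 7 + 2 + 5 + 4 + 3 = 40

40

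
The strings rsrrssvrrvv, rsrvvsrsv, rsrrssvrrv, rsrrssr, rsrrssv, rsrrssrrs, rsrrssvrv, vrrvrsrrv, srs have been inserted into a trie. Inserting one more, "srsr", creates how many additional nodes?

1

The longest prefix of "srsr" already in the trie is "srs" (length 3).
Each of the 1 remaining characters creates one node.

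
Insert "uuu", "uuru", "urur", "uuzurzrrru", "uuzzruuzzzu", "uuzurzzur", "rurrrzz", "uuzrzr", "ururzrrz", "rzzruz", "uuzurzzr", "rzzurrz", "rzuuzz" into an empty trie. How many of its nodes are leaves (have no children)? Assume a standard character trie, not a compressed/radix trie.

12

Leaves are exactly the stored words that no other stored word extends.
Those words: "rurrrzz", "rzuuzz", "rzzruz", "rzzurrz", "ururzrrz", "uuru", "uuu", "uuzrzr", "uuzurzrrru", "uuzurzzr", "uuzurzzur", "uuzzruuzzzu"
Leaf count: 12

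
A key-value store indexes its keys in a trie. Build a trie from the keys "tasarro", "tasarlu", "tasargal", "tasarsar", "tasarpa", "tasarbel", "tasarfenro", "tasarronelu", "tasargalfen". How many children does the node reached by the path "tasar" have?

7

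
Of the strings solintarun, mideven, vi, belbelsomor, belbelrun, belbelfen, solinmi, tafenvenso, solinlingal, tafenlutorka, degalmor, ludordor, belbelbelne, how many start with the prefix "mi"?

Walk to "mi"; the words in its subtree are exactly those with that prefix.
Words under "mi": mideven
Count: 1

1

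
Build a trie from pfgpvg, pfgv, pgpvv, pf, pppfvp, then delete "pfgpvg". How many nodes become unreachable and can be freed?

After clearing the end-marker at "pfgpvg", prune upward until reaching a node still needed by another word.
The suffix "pvg" (3 nodes) is used only by "pfgpvg"; the node for "pfg" still has the child "v", so pruning stops there.
Nodes removed: 3

3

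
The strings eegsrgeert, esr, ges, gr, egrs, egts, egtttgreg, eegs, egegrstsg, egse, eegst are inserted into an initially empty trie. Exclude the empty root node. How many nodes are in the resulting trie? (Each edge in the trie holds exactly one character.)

37

Trie structure (* marks end of a word):
(root)
├─ e
│  ├─ e
│  │  └─ g
│  │     └─ s *
│  │        ├─ r
│  │        │  └─ g
│  │        │     └─ e
│  │        │        └─ e
│  │        │           └─ r
│  │        │              └─ t *
│  │        └─ t *
│  ├─ g
│  │  ├─ e
│  │  │  └─ g
│  │  │     └─ r
│  │  │        └─ s
│  │  │           └─ t
│  │  │              └─ s
│  │  │                 └─ g *
│  │  ├─ r
│  │  │  └─ s *
│  │  ├─ s
│  │  │  └─ e *
│  │  └─ t
│  │     ├─ s *
│  │     └─ t
│  │        └─ t
│  │           └─ g
│  │              └─ r
│  │                 └─ e
│  │                    └─ g *
│  └─ s
│     └─ r *
└─ g
   ├─ e
   │  └─ s *
   └─ r *
Counting every labelled node above: 37.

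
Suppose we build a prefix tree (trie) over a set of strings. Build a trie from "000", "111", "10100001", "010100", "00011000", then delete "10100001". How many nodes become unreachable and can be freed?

A node on "10100001"'s path can go only if nothing else ends at it or branches off below it.
The suffix "0100001" (7 nodes) is used only by "10100001"; the node for "1" still has the child "1", so pruning stops there.
Nodes removed: 7

7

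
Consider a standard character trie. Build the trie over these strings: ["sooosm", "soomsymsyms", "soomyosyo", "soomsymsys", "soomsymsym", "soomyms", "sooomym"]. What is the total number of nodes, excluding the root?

25

Count nodes per top-level branch (shared prefixes stored once):
  's'-branch (soomsymsym, soomsymsyms, soomsymsys, soomyms, soomyosyo, sooomym, sooosm): 25 nodes
Sum: 25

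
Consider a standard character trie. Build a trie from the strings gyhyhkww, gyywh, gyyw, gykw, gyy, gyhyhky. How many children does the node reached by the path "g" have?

1

The children of the "g" node are the distinct next characters among strings starting with "g".
Distinct next characters after "g": y.
That node has 1 child edge.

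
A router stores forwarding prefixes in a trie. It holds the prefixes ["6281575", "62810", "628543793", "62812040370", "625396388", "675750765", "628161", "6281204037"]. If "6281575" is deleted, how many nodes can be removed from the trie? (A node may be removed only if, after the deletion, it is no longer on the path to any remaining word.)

After clearing the end-marker at "6281575", prune upward until reaching a node still needed by another word.
The suffix "575" (3 nodes) is used only by "6281575"; the node for "6281" still has the child "0", so pruning stops there.
Nodes removed: 3

3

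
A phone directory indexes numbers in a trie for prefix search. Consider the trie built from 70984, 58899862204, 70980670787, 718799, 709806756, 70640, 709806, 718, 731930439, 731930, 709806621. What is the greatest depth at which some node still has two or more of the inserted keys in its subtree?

The deepest shared node is where two words last agree before diverging.
"70980670787" and "709806756" agree on "7098067" (7 characters) before diverging; nothing deeper is shared.
Longest shared-prefix length: 7

7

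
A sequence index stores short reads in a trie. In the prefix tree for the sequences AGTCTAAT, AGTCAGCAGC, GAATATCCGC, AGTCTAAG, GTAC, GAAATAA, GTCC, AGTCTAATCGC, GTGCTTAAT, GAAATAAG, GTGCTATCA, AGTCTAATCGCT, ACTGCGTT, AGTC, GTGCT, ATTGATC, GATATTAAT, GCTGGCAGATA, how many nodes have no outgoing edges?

13

A leaf is a node with no children — equivalently, the end of a word that is not a proper prefix of any other stored word.
Those words: "ACTGCGTT", "AGTCAGCAGC", "AGTCTAAG", "AGTCTAATCGCT", "ATTGATC", "GAAATAAG", "GAATATCCGC", "GATATTAAT", "GCTGGCAGATA", "GTAC", "GTCC", "GTGCTATCA", "GTGCTTAAT"
Leaf count: 13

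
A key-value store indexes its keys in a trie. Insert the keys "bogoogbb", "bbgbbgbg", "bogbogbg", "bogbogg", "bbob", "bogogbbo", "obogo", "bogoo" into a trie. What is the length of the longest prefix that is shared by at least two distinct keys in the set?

The deepest shared node is where two words last agree before diverging.
"bogbogbg" and "bogbogg" agree on "bogbog" (6 characters) before diverging; nothing deeper is shared.
Longest shared-prefix length: 6

6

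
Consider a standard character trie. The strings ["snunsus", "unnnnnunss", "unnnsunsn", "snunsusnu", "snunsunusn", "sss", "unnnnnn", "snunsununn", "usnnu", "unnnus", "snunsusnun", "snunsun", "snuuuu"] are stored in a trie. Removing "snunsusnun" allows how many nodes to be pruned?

1

After clearing the end-marker at "snunsusnun", prune upward until reaching a node still needed by another word.
The suffix "n" (1 node) is used only by "snunsusnun"; "snunsusnu" is itself a stored word, so pruning stops there.
Nodes removed: 1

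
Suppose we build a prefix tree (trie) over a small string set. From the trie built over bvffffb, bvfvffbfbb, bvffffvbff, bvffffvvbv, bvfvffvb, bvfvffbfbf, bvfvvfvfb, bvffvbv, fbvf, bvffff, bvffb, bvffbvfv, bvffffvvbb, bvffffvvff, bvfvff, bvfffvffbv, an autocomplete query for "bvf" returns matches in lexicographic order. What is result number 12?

bvfvffbfbb

DFS of the "bvf" subtree visits, in order: "bvffb", "bvffbvfv", "bvffff", "bvffffb", "bvffffvbff", "bvffffvvbb", "bvffffvvbv", "bvffffvvff", "bvfffvffbv", "bvffvbv", "bvfvff", "bvfvffbfbb", "bvfvffbfbf", "bvfvffvb", "bvfvvfvfb"
Position 12: bvfvffbfbb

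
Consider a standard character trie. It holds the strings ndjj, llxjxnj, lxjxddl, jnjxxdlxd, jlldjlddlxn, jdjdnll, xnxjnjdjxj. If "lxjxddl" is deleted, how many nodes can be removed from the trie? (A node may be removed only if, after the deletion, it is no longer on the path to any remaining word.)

Walk "lxjxddl" from the leaf back toward the root, removing each node that no remaining word uses.
The suffix "xjxddl" (6 nodes) is used only by "lxjxddl"; the node for "l" still has the child "l", so pruning stops there.
Nodes removed: 6

6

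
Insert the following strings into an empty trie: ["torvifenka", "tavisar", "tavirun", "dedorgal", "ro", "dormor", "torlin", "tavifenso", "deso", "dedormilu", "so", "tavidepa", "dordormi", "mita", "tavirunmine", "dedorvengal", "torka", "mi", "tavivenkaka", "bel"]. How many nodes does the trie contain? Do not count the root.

Trace insertions, counting only characters that open a new branch:
  "torvifenka" → 10 new (t, o, r, v, i, f, e, n, k, a)
  "tavisar" → prefix "t" already present; 6 new (a, v, i, s, a, r)
  "tavirun" → prefix "tavi" already present; 3 new (r, u, n)
  "dedorgal" → 8 new (d, e, d, o, r, g, a, l)
  "ro" → 2 new (r, o)
  "dormor" → prefix "d" already present; 5 new (o, r, m, o, r)
  "torlin" → prefix "tor" already present; 3 new (l, i, n)
  "tavifenso" → prefix "tavi" already present; 5 new (f, e, n, s, o)
  "deso" → prefix "de" already present; 2 new (s, o)
  "dedormilu" → prefix "dedor" already present; 4 new (m, i, l, u)
  "so" → 2 new (s, o)
  "tavidepa" → prefix "tavi" already present; 4 new (d, e, p, a)
  "dordormi" → prefix "dor" already present; 5 new (d, o, r, m, i)
  "mita" → 4 new (m, i, t, a)
  "tavirunmine" → prefix "tavirun" already present; 4 new (m, i, n, e)
  "dedorvengal" → prefix "dedor" already present; 6 new (v, e, n, g, a, l)
  "torka" → prefix "tor" already present; 2 new (k, a)
  "mi" → prefix "mi" already present; 0 new (none)
  "tavivenkaka" → prefix "tavi" already present; 7 new (v, e, n, k, a, k, a)
  "bel" → 3 new (b, e, l)
Total nodes = 10 + 6 + 3 + 8 + 2 + 5 + 3 + 5 + 2 + 4 + 2 + 4 + 5 + 4 + 4 + 6 + 2 + 0 + 7 + 3 = 85

85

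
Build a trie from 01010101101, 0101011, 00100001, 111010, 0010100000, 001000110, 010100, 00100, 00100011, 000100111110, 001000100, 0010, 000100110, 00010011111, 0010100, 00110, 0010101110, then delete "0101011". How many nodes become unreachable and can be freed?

1

After clearing the end-marker at "0101011", prune upward until reaching a node still needed by another word.
The suffix "1" (1 node) is used only by "0101011"; the node for "010101" still has the child "0", so pruning stops there.
Nodes removed: 1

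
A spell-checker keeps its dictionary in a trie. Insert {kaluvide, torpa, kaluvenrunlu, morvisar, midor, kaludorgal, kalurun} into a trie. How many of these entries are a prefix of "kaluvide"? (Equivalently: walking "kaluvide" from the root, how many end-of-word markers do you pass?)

Check each prefix of "kaluvide" against the stored set — each match is an end-marker on the path.
Prefixes of the query that are stored words: "kaluvide"
Count: 1

1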